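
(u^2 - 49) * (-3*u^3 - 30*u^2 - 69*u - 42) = -3*u^5 - 30*u^4 + 78*u^3 + 1428*u^2 + 3381*u + 2058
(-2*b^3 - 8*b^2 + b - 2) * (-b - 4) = 2*b^4 + 16*b^3 + 31*b^2 - 2*b + 8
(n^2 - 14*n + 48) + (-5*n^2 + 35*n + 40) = -4*n^2 + 21*n + 88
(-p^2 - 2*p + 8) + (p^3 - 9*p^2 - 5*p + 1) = p^3 - 10*p^2 - 7*p + 9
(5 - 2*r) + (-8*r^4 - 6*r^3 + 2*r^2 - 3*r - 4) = -8*r^4 - 6*r^3 + 2*r^2 - 5*r + 1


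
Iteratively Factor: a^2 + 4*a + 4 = (a + 2)*(a + 2)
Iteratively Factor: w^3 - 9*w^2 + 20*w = (w - 5)*(w^2 - 4*w) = w*(w - 5)*(w - 4)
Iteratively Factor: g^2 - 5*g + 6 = (g - 3)*(g - 2)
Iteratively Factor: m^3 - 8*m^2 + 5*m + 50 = (m - 5)*(m^2 - 3*m - 10) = (m - 5)*(m + 2)*(m - 5)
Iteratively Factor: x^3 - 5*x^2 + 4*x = (x - 4)*(x^2 - x) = (x - 4)*(x - 1)*(x)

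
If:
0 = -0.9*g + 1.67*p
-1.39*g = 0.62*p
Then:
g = 0.00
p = 0.00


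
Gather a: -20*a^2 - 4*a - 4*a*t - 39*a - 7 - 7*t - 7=-20*a^2 + a*(-4*t - 43) - 7*t - 14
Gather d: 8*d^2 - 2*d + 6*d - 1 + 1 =8*d^2 + 4*d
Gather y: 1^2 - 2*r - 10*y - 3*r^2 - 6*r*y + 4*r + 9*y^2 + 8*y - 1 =-3*r^2 + 2*r + 9*y^2 + y*(-6*r - 2)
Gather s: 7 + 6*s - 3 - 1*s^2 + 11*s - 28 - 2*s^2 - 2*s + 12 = -3*s^2 + 15*s - 12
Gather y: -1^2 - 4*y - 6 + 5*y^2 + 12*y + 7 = 5*y^2 + 8*y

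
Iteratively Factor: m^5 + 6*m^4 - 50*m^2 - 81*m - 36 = (m + 1)*(m^4 + 5*m^3 - 5*m^2 - 45*m - 36) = (m + 1)^2*(m^3 + 4*m^2 - 9*m - 36) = (m + 1)^2*(m + 3)*(m^2 + m - 12) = (m + 1)^2*(m + 3)*(m + 4)*(m - 3)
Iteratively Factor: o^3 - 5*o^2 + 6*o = (o - 2)*(o^2 - 3*o) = o*(o - 2)*(o - 3)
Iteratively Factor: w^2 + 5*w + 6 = (w + 3)*(w + 2)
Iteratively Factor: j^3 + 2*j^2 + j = (j + 1)*(j^2 + j) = (j + 1)^2*(j)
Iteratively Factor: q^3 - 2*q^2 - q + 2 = (q - 2)*(q^2 - 1) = (q - 2)*(q + 1)*(q - 1)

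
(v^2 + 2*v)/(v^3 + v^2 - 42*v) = (v + 2)/(v^2 + v - 42)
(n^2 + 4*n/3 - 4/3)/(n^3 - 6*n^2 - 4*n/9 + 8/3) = 3*(n + 2)/(3*n^2 - 16*n - 12)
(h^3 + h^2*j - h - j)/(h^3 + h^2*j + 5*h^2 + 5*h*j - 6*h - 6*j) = (h + 1)/(h + 6)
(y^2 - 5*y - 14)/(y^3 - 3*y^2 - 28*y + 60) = (y^2 - 5*y - 14)/(y^3 - 3*y^2 - 28*y + 60)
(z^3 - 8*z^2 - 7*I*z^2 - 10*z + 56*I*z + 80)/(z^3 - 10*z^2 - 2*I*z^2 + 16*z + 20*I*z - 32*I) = (z - 5*I)/(z - 2)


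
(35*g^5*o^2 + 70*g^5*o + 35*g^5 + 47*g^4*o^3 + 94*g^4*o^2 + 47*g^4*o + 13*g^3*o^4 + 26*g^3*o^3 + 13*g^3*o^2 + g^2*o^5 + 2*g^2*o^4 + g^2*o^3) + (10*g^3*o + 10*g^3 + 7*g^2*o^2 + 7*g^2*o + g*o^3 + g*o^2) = 35*g^5*o^2 + 70*g^5*o + 35*g^5 + 47*g^4*o^3 + 94*g^4*o^2 + 47*g^4*o + 13*g^3*o^4 + 26*g^3*o^3 + 13*g^3*o^2 + 10*g^3*o + 10*g^3 + g^2*o^5 + 2*g^2*o^4 + g^2*o^3 + 7*g^2*o^2 + 7*g^2*o + g*o^3 + g*o^2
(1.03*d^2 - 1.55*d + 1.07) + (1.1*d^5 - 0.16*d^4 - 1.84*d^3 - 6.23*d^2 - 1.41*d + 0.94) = 1.1*d^5 - 0.16*d^4 - 1.84*d^3 - 5.2*d^2 - 2.96*d + 2.01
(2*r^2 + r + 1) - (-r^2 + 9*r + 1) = 3*r^2 - 8*r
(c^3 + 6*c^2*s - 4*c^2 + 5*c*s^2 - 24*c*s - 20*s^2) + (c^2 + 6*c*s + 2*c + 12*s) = c^3 + 6*c^2*s - 3*c^2 + 5*c*s^2 - 18*c*s + 2*c - 20*s^2 + 12*s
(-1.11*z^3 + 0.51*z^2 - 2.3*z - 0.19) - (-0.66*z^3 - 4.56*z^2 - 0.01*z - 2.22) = -0.45*z^3 + 5.07*z^2 - 2.29*z + 2.03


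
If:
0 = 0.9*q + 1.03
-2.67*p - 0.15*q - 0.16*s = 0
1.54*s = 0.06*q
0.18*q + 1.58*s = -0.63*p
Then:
No Solution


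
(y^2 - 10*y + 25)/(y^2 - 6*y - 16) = (-y^2 + 10*y - 25)/(-y^2 + 6*y + 16)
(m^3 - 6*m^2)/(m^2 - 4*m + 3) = m^2*(m - 6)/(m^2 - 4*m + 3)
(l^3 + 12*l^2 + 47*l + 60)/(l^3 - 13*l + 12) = (l^2 + 8*l + 15)/(l^2 - 4*l + 3)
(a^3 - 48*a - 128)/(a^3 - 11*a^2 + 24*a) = (a^2 + 8*a + 16)/(a*(a - 3))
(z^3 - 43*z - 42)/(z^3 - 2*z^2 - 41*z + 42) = (z + 1)/(z - 1)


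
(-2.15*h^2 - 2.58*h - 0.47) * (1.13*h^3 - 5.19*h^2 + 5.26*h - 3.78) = -2.4295*h^5 + 8.2431*h^4 + 1.5501*h^3 - 3.0045*h^2 + 7.2802*h + 1.7766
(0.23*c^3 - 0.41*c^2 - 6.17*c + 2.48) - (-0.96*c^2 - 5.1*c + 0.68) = 0.23*c^3 + 0.55*c^2 - 1.07*c + 1.8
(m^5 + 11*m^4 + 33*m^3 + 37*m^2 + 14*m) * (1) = m^5 + 11*m^4 + 33*m^3 + 37*m^2 + 14*m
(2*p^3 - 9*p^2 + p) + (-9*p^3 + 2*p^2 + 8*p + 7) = -7*p^3 - 7*p^2 + 9*p + 7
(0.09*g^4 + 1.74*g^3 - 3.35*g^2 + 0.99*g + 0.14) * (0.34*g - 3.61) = 0.0306*g^5 + 0.2667*g^4 - 7.4204*g^3 + 12.4301*g^2 - 3.5263*g - 0.5054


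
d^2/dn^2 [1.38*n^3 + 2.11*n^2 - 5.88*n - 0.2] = 8.28*n + 4.22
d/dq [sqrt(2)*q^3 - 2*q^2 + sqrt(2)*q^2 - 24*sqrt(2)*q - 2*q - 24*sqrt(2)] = 3*sqrt(2)*q^2 - 4*q + 2*sqrt(2)*q - 24*sqrt(2) - 2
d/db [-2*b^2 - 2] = -4*b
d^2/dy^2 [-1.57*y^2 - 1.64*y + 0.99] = -3.14000000000000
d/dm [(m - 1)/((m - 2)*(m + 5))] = (-m^2 + 2*m - 7)/(m^4 + 6*m^3 - 11*m^2 - 60*m + 100)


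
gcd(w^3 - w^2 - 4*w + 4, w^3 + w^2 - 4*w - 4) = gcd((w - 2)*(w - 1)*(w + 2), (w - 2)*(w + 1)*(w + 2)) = w^2 - 4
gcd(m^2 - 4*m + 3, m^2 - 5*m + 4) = m - 1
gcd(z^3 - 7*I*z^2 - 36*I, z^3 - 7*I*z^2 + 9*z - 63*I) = z - 3*I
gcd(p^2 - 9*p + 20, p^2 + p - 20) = p - 4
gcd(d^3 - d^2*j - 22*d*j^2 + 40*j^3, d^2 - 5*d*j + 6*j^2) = d - 2*j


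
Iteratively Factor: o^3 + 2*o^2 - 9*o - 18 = (o + 2)*(o^2 - 9) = (o - 3)*(o + 2)*(o + 3)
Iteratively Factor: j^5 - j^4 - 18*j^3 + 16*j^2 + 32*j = (j - 4)*(j^4 + 3*j^3 - 6*j^2 - 8*j) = j*(j - 4)*(j^3 + 3*j^2 - 6*j - 8) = j*(j - 4)*(j + 1)*(j^2 + 2*j - 8) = j*(j - 4)*(j + 1)*(j + 4)*(j - 2)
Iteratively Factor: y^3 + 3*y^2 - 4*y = (y + 4)*(y^2 - y) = y*(y + 4)*(y - 1)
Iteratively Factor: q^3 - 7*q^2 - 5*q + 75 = (q - 5)*(q^2 - 2*q - 15) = (q - 5)^2*(q + 3)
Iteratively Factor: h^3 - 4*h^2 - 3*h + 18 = (h - 3)*(h^2 - h - 6) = (h - 3)^2*(h + 2)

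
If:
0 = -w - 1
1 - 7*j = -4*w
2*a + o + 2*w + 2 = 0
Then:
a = -o/2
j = -3/7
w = -1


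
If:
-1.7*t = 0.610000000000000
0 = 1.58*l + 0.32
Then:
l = -0.20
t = -0.36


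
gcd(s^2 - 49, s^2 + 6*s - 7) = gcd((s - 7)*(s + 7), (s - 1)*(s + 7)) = s + 7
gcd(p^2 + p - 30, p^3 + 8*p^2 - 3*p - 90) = p + 6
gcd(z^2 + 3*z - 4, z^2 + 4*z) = z + 4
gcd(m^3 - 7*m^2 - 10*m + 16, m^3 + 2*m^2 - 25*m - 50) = m + 2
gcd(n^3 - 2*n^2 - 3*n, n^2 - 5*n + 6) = n - 3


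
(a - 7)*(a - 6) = a^2 - 13*a + 42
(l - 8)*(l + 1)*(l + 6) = l^3 - l^2 - 50*l - 48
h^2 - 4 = (h - 2)*(h + 2)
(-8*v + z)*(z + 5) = -8*v*z - 40*v + z^2 + 5*z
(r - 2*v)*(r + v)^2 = r^3 - 3*r*v^2 - 2*v^3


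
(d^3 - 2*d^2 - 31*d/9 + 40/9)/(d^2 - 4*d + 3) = (d^2 - d - 40/9)/(d - 3)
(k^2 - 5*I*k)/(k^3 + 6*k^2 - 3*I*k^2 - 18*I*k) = (k - 5*I)/(k^2 + 3*k*(2 - I) - 18*I)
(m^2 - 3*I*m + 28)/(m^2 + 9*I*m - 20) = (m - 7*I)/(m + 5*I)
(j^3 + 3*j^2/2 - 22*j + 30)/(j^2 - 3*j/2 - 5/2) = (j^2 + 4*j - 12)/(j + 1)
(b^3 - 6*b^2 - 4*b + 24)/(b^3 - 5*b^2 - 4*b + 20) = (b - 6)/(b - 5)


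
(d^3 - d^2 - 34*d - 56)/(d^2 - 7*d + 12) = (d^3 - d^2 - 34*d - 56)/(d^2 - 7*d + 12)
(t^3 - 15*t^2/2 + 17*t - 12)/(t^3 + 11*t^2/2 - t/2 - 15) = (t^2 - 6*t + 8)/(t^2 + 7*t + 10)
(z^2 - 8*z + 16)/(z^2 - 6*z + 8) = (z - 4)/(z - 2)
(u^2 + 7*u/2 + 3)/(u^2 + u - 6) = (u^2 + 7*u/2 + 3)/(u^2 + u - 6)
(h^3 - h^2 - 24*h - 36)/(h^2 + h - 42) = (h^2 + 5*h + 6)/(h + 7)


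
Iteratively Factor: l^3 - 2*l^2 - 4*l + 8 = (l - 2)*(l^2 - 4) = (l - 2)^2*(l + 2)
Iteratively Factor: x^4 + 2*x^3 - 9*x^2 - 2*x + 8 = (x - 1)*(x^3 + 3*x^2 - 6*x - 8) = (x - 2)*(x - 1)*(x^2 + 5*x + 4) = (x - 2)*(x - 1)*(x + 1)*(x + 4)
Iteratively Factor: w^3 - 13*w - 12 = (w + 1)*(w^2 - w - 12) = (w - 4)*(w + 1)*(w + 3)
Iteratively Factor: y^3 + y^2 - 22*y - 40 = (y + 4)*(y^2 - 3*y - 10) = (y + 2)*(y + 4)*(y - 5)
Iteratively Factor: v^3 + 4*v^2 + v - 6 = (v + 3)*(v^2 + v - 2) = (v + 2)*(v + 3)*(v - 1)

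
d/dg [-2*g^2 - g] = -4*g - 1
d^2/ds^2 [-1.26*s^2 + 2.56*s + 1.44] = -2.52000000000000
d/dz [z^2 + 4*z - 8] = 2*z + 4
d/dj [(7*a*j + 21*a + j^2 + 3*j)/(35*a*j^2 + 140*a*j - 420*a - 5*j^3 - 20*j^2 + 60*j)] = ((7*a + 2*j + 3)*(7*a*j^2 + 28*a*j - 84*a - j^3 - 4*j^2 + 12*j) - (7*a*j + 21*a + j^2 + 3*j)*(14*a*j + 28*a - 3*j^2 - 8*j + 12))/(5*(7*a*j^2 + 28*a*j - 84*a - j^3 - 4*j^2 + 12*j)^2)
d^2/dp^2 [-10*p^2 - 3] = -20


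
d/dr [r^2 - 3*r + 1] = 2*r - 3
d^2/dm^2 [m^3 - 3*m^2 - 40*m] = 6*m - 6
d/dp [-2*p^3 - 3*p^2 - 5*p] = -6*p^2 - 6*p - 5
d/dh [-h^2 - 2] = -2*h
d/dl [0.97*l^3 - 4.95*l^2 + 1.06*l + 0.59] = 2.91*l^2 - 9.9*l + 1.06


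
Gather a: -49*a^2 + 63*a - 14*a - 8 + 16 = -49*a^2 + 49*a + 8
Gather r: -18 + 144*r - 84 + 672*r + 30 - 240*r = 576*r - 72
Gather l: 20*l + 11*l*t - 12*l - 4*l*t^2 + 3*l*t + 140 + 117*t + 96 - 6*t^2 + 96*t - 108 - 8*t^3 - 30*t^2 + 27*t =l*(-4*t^2 + 14*t + 8) - 8*t^3 - 36*t^2 + 240*t + 128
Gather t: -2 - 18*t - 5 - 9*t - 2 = -27*t - 9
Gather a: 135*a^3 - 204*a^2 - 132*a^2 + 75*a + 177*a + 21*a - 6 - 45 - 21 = 135*a^3 - 336*a^2 + 273*a - 72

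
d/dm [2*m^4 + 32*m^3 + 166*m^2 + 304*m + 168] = 8*m^3 + 96*m^2 + 332*m + 304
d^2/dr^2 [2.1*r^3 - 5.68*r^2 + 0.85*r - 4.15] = 12.6*r - 11.36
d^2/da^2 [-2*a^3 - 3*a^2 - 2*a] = -12*a - 6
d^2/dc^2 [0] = 0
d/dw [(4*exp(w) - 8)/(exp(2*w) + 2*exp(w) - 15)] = 4*(-2*(exp(w) - 2)*(exp(w) + 1) + exp(2*w) + 2*exp(w) - 15)*exp(w)/(exp(2*w) + 2*exp(w) - 15)^2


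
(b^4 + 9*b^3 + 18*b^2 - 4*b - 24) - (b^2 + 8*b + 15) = b^4 + 9*b^3 + 17*b^2 - 12*b - 39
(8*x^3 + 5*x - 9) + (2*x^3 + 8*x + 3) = 10*x^3 + 13*x - 6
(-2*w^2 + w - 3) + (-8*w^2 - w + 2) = -10*w^2 - 1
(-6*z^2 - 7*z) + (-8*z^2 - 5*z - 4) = -14*z^2 - 12*z - 4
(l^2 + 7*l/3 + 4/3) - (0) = l^2 + 7*l/3 + 4/3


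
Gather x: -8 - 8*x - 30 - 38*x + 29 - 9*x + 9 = -55*x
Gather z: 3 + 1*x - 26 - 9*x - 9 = -8*x - 32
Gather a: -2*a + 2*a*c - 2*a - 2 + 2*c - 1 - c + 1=a*(2*c - 4) + c - 2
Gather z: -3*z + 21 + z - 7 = 14 - 2*z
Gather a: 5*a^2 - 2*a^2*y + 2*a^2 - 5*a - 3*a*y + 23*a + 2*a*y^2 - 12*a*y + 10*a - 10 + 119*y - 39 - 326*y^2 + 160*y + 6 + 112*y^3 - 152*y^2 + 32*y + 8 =a^2*(7 - 2*y) + a*(2*y^2 - 15*y + 28) + 112*y^3 - 478*y^2 + 311*y - 35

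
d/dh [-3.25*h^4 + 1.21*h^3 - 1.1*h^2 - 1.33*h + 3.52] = -13.0*h^3 + 3.63*h^2 - 2.2*h - 1.33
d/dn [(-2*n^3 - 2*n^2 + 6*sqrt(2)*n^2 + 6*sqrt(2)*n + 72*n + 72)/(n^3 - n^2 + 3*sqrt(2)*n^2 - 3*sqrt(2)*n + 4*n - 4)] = 4*(-3*sqrt(2)*n^4 + n^4 - 40*n^3 - 45*sqrt(2)*n^2 - 50*n^2 - 120*sqrt(2)*n + 40*n - 144 + 48*sqrt(2))/(n^6 - 2*n^5 + 6*sqrt(2)*n^5 - 12*sqrt(2)*n^4 + 27*n^4 - 52*n^3 + 30*sqrt(2)*n^3 - 48*sqrt(2)*n^2 + 42*n^2 - 32*n + 24*sqrt(2)*n + 16)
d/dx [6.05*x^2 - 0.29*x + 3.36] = 12.1*x - 0.29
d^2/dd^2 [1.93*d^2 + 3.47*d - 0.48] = 3.86000000000000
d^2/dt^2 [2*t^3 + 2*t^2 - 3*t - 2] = 12*t + 4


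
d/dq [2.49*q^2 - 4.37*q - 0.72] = 4.98*q - 4.37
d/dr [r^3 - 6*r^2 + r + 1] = 3*r^2 - 12*r + 1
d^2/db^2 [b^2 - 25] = 2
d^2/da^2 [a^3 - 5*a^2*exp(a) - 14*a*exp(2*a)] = -5*a^2*exp(a) - 56*a*exp(2*a) - 20*a*exp(a) + 6*a - 56*exp(2*a) - 10*exp(a)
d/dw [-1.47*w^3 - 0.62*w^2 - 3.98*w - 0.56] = -4.41*w^2 - 1.24*w - 3.98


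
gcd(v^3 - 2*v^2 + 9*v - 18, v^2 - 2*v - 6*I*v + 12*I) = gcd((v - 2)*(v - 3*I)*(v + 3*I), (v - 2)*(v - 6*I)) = v - 2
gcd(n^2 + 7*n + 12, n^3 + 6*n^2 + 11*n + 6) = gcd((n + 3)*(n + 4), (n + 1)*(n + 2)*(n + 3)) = n + 3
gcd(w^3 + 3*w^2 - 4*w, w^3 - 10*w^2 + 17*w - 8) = w - 1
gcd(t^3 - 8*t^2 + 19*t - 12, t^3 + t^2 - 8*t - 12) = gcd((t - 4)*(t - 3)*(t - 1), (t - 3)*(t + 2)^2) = t - 3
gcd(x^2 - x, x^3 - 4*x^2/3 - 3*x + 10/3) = x - 1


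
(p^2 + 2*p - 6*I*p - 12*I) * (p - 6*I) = p^3 + 2*p^2 - 12*I*p^2 - 36*p - 24*I*p - 72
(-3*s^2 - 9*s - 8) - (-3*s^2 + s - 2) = -10*s - 6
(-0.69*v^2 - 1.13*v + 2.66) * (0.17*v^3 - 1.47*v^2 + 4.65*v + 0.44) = -0.1173*v^5 + 0.8222*v^4 - 1.0952*v^3 - 9.4683*v^2 + 11.8718*v + 1.1704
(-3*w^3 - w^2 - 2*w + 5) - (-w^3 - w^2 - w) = -2*w^3 - w + 5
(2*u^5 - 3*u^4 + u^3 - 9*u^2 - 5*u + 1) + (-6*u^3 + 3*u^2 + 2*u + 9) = 2*u^5 - 3*u^4 - 5*u^3 - 6*u^2 - 3*u + 10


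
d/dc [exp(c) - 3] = exp(c)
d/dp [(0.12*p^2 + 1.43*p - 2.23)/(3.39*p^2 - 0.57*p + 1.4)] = (-4.9161*p^2 + 15.4554*p + 0.7309)/(11.4921*p^4 - 3.8646*p^3 + 9.8169*p^2 - 1.596*p + 1.96)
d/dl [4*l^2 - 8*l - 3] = 8*l - 8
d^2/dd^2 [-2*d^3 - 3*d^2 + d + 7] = -12*d - 6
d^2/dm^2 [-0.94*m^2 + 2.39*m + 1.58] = -1.88000000000000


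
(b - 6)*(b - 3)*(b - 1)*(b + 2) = b^4 - 8*b^3 + 7*b^2 + 36*b - 36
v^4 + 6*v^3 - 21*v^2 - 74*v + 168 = (v - 3)*(v - 2)*(v + 4)*(v + 7)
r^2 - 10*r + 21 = (r - 7)*(r - 3)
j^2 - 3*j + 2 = (j - 2)*(j - 1)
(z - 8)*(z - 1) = z^2 - 9*z + 8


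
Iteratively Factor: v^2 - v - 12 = (v - 4)*(v + 3)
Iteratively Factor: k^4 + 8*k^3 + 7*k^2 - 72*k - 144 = (k + 4)*(k^3 + 4*k^2 - 9*k - 36) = (k - 3)*(k + 4)*(k^2 + 7*k + 12) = (k - 3)*(k + 3)*(k + 4)*(k + 4)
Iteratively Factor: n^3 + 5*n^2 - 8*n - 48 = (n - 3)*(n^2 + 8*n + 16) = (n - 3)*(n + 4)*(n + 4)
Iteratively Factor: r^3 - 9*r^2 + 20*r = (r - 4)*(r^2 - 5*r) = (r - 5)*(r - 4)*(r)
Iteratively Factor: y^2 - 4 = (y - 2)*(y + 2)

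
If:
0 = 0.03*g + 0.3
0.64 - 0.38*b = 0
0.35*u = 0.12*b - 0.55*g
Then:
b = 1.68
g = -10.00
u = 16.29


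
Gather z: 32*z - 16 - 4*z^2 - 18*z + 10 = -4*z^2 + 14*z - 6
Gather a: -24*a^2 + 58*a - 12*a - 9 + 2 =-24*a^2 + 46*a - 7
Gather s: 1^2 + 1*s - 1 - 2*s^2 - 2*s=-2*s^2 - s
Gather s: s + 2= s + 2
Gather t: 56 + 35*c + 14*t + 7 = 35*c + 14*t + 63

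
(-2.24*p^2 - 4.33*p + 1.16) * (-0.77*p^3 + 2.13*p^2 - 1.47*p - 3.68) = 1.7248*p^5 - 1.4371*p^4 - 6.8233*p^3 + 17.0791*p^2 + 14.2292*p - 4.2688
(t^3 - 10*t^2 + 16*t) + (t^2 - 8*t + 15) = t^3 - 9*t^2 + 8*t + 15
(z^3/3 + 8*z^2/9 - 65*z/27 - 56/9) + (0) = z^3/3 + 8*z^2/9 - 65*z/27 - 56/9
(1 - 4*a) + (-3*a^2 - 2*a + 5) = -3*a^2 - 6*a + 6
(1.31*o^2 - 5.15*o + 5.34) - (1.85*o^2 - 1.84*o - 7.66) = -0.54*o^2 - 3.31*o + 13.0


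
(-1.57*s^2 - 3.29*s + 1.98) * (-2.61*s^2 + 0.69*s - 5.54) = 4.0977*s^4 + 7.5036*s^3 + 1.2599*s^2 + 19.5928*s - 10.9692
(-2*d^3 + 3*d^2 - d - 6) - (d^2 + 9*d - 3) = -2*d^3 + 2*d^2 - 10*d - 3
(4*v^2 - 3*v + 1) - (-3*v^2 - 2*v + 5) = 7*v^2 - v - 4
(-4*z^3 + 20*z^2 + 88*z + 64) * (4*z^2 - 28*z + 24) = -16*z^5 + 192*z^4 - 304*z^3 - 1728*z^2 + 320*z + 1536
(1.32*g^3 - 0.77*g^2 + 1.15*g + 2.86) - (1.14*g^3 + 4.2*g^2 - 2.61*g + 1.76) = 0.18*g^3 - 4.97*g^2 + 3.76*g + 1.1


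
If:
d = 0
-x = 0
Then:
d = 0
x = 0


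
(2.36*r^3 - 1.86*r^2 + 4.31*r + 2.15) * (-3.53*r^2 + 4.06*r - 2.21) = -8.3308*r^5 + 16.1474*r^4 - 27.9815*r^3 + 14.0197*r^2 - 0.796099999999999*r - 4.7515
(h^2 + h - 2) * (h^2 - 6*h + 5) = h^4 - 5*h^3 - 3*h^2 + 17*h - 10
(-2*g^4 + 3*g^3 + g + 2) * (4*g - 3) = -8*g^5 + 18*g^4 - 9*g^3 + 4*g^2 + 5*g - 6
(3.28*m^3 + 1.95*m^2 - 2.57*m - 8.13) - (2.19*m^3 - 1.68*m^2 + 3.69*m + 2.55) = 1.09*m^3 + 3.63*m^2 - 6.26*m - 10.68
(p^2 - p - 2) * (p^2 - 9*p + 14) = p^4 - 10*p^3 + 21*p^2 + 4*p - 28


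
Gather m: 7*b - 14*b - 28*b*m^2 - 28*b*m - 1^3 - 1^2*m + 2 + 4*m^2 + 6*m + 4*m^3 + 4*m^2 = -7*b + 4*m^3 + m^2*(8 - 28*b) + m*(5 - 28*b) + 1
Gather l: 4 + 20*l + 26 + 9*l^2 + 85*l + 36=9*l^2 + 105*l + 66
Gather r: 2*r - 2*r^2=-2*r^2 + 2*r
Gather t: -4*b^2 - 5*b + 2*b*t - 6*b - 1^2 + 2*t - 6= -4*b^2 - 11*b + t*(2*b + 2) - 7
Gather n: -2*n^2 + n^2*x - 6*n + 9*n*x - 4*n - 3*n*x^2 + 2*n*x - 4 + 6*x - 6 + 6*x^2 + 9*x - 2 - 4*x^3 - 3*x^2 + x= n^2*(x - 2) + n*(-3*x^2 + 11*x - 10) - 4*x^3 + 3*x^2 + 16*x - 12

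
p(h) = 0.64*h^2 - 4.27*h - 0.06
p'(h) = 1.28*h - 4.27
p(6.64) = -0.20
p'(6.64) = 4.23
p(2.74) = -6.95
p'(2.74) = -0.76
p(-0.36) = 1.56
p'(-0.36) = -4.73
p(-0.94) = 4.52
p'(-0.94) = -5.47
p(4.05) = -6.86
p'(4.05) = 0.91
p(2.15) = -6.28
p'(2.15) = -1.52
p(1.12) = -4.04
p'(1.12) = -2.84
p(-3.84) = 25.77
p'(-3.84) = -9.19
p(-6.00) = 48.60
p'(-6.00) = -11.95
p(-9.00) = 90.21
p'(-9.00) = -15.79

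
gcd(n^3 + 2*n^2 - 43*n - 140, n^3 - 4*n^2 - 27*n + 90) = n + 5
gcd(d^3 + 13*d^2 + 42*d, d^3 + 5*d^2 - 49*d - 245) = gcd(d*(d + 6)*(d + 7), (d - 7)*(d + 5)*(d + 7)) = d + 7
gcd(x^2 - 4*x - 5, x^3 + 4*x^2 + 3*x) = x + 1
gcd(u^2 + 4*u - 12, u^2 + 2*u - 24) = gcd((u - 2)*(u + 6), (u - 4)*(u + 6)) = u + 6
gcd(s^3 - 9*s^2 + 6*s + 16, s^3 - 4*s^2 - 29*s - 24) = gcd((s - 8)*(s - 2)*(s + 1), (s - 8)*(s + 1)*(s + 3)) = s^2 - 7*s - 8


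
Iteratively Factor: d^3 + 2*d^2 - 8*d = (d + 4)*(d^2 - 2*d) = (d - 2)*(d + 4)*(d)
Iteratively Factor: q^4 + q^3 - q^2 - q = (q - 1)*(q^3 + 2*q^2 + q) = (q - 1)*(q + 1)*(q^2 + q) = q*(q - 1)*(q + 1)*(q + 1)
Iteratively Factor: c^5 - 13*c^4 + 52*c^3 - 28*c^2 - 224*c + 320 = (c - 4)*(c^4 - 9*c^3 + 16*c^2 + 36*c - 80) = (c - 4)^2*(c^3 - 5*c^2 - 4*c + 20) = (c - 5)*(c - 4)^2*(c^2 - 4) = (c - 5)*(c - 4)^2*(c + 2)*(c - 2)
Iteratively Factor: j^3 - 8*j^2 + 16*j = (j - 4)*(j^2 - 4*j) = j*(j - 4)*(j - 4)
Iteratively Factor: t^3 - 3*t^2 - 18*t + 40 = (t - 5)*(t^2 + 2*t - 8) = (t - 5)*(t - 2)*(t + 4)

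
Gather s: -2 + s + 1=s - 1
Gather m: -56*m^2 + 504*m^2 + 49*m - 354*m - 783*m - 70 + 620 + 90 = 448*m^2 - 1088*m + 640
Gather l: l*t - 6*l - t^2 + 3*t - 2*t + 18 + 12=l*(t - 6) - t^2 + t + 30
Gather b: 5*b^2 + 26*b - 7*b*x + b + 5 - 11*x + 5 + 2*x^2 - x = 5*b^2 + b*(27 - 7*x) + 2*x^2 - 12*x + 10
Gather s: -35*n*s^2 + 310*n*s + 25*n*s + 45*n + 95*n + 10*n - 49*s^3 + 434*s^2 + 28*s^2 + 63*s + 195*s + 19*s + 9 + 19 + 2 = 150*n - 49*s^3 + s^2*(462 - 35*n) + s*(335*n + 277) + 30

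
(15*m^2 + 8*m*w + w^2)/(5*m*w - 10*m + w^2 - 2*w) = (3*m + w)/(w - 2)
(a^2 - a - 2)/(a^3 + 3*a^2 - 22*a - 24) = (a - 2)/(a^2 + 2*a - 24)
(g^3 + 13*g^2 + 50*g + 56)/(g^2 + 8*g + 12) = (g^2 + 11*g + 28)/(g + 6)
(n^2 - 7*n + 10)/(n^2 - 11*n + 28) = (n^2 - 7*n + 10)/(n^2 - 11*n + 28)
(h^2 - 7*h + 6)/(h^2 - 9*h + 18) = (h - 1)/(h - 3)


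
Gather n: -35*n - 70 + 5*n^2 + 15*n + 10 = 5*n^2 - 20*n - 60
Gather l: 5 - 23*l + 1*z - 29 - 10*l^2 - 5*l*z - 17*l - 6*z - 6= -10*l^2 + l*(-5*z - 40) - 5*z - 30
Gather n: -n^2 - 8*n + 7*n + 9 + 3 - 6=-n^2 - n + 6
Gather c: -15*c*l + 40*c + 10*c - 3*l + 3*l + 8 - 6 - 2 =c*(50 - 15*l)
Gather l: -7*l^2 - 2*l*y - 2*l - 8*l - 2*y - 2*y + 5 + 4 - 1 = -7*l^2 + l*(-2*y - 10) - 4*y + 8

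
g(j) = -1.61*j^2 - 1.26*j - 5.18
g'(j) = -3.22*j - 1.26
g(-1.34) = -6.38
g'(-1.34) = 3.05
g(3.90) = -34.58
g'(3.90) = -13.82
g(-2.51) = -12.16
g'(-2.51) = 6.82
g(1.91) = -13.46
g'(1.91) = -7.41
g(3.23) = -26.05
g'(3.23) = -11.66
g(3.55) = -29.94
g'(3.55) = -12.69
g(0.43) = -6.02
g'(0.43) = -2.64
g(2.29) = -16.51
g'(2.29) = -8.63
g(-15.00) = -348.53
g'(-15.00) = 47.04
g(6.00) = -70.70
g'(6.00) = -20.58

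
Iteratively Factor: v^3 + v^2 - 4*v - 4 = (v + 2)*(v^2 - v - 2) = (v - 2)*(v + 2)*(v + 1)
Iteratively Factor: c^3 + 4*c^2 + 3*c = (c + 3)*(c^2 + c) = c*(c + 3)*(c + 1)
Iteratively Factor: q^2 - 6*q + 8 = (q - 4)*(q - 2)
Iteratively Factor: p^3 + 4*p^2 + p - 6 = (p + 3)*(p^2 + p - 2) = (p + 2)*(p + 3)*(p - 1)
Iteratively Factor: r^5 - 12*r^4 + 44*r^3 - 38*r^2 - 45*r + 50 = (r - 2)*(r^4 - 10*r^3 + 24*r^2 + 10*r - 25) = (r - 2)*(r - 1)*(r^3 - 9*r^2 + 15*r + 25) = (r - 2)*(r - 1)*(r + 1)*(r^2 - 10*r + 25) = (r - 5)*(r - 2)*(r - 1)*(r + 1)*(r - 5)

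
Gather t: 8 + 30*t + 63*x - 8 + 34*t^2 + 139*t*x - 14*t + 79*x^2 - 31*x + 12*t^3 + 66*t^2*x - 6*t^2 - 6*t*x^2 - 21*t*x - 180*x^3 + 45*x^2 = 12*t^3 + t^2*(66*x + 28) + t*(-6*x^2 + 118*x + 16) - 180*x^3 + 124*x^2 + 32*x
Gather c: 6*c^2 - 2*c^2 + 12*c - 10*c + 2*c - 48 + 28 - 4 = 4*c^2 + 4*c - 24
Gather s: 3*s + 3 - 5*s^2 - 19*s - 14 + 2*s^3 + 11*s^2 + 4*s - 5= 2*s^3 + 6*s^2 - 12*s - 16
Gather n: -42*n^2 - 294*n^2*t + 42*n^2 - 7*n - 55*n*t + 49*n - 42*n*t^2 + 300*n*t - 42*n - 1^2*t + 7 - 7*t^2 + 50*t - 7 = -294*n^2*t + n*(-42*t^2 + 245*t) - 7*t^2 + 49*t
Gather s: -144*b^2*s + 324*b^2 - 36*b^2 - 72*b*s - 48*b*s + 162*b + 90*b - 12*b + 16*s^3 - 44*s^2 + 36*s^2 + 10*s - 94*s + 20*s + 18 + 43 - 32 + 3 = 288*b^2 + 240*b + 16*s^3 - 8*s^2 + s*(-144*b^2 - 120*b - 64) + 32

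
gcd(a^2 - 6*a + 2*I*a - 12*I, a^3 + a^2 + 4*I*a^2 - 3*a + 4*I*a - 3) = 1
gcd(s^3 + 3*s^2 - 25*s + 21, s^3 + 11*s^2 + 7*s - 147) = s^2 + 4*s - 21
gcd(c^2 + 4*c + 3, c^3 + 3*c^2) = c + 3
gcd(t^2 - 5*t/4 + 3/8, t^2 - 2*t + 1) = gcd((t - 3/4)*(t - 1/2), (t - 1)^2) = 1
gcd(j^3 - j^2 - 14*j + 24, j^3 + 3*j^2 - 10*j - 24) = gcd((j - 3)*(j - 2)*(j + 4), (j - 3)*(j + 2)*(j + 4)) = j^2 + j - 12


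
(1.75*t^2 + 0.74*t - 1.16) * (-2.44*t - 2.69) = -4.27*t^3 - 6.5131*t^2 + 0.8398*t + 3.1204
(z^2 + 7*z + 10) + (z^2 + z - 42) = 2*z^2 + 8*z - 32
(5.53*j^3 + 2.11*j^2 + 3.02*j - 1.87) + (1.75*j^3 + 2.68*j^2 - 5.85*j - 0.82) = 7.28*j^3 + 4.79*j^2 - 2.83*j - 2.69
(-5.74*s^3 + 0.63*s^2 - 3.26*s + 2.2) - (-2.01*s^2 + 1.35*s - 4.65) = -5.74*s^3 + 2.64*s^2 - 4.61*s + 6.85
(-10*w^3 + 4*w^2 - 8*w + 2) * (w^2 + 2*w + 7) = -10*w^5 - 16*w^4 - 70*w^3 + 14*w^2 - 52*w + 14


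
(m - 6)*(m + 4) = m^2 - 2*m - 24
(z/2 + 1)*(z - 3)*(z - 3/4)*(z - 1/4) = z^4/2 - z^3 - 77*z^2/32 + 93*z/32 - 9/16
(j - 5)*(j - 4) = j^2 - 9*j + 20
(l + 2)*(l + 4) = l^2 + 6*l + 8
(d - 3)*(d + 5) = d^2 + 2*d - 15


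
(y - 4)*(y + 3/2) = y^2 - 5*y/2 - 6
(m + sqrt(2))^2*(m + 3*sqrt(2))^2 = m^4 + 8*sqrt(2)*m^3 + 44*m^2 + 48*sqrt(2)*m + 36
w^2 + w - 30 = (w - 5)*(w + 6)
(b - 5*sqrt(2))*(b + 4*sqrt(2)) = b^2 - sqrt(2)*b - 40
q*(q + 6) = q^2 + 6*q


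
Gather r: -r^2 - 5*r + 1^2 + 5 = -r^2 - 5*r + 6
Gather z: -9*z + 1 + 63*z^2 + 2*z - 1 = 63*z^2 - 7*z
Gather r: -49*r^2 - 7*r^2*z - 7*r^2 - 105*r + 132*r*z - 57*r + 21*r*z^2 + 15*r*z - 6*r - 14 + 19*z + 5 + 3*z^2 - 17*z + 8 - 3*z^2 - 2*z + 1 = r^2*(-7*z - 56) + r*(21*z^2 + 147*z - 168)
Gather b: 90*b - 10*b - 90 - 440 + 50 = 80*b - 480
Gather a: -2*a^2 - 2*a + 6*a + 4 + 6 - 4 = -2*a^2 + 4*a + 6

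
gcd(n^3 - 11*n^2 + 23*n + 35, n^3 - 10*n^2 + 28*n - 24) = 1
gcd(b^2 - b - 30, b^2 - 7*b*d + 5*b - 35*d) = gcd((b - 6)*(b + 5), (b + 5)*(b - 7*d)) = b + 5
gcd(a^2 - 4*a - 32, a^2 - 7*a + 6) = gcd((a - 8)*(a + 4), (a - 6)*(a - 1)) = 1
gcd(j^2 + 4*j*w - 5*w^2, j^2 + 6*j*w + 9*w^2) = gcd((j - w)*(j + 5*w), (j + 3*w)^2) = 1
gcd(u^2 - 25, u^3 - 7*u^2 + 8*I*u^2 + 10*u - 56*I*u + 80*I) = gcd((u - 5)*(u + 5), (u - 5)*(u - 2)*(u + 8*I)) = u - 5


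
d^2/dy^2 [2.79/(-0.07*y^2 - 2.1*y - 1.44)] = (0.027342*y^2 + 0.82026*y - 2.79*(0.14*y + 2.1)*(0.28*y + 4.2) + 0.562464)/(0.07*y^2 + 2.1*y + 1.44)^3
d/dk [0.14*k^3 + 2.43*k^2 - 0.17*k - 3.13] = 0.42*k^2 + 4.86*k - 0.17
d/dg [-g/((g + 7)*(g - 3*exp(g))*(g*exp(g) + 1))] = (g*(g + 1)*(g + 7)*(g - 3*exp(g))*exp(g) - g*(g + 7)*(g*exp(g) + 1)*(3*exp(g) - 1) + g*(g - 3*exp(g))*(g*exp(g) + 1) - (g + 7)*(g - 3*exp(g))*(g*exp(g) + 1))/((g + 7)^2*(g - 3*exp(g))^2*(g*exp(g) + 1)^2)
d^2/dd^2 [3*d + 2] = 0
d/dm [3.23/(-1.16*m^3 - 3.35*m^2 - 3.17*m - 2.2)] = (11.2404*m^2 + 21.641*m + 10.2391)/(1.16*m^3 + 3.35*m^2 + 3.17*m + 2.2)^2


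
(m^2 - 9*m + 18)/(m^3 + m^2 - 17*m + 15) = (m - 6)/(m^2 + 4*m - 5)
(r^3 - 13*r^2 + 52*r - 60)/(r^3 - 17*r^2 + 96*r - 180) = (r - 2)/(r - 6)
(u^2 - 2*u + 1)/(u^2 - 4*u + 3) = (u - 1)/(u - 3)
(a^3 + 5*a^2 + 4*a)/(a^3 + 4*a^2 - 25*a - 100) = a*(a + 1)/(a^2 - 25)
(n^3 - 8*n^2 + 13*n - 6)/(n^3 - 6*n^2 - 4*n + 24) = (n^2 - 2*n + 1)/(n^2 - 4)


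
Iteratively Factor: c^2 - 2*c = (c - 2)*(c)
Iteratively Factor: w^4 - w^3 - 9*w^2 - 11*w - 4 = (w + 1)*(w^3 - 2*w^2 - 7*w - 4) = (w - 4)*(w + 1)*(w^2 + 2*w + 1) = (w - 4)*(w + 1)^2*(w + 1)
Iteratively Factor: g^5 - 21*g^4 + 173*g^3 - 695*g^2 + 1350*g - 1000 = (g - 5)*(g^4 - 16*g^3 + 93*g^2 - 230*g + 200) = (g - 5)^2*(g^3 - 11*g^2 + 38*g - 40) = (g - 5)^2*(g - 2)*(g^2 - 9*g + 20) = (g - 5)^2*(g - 4)*(g - 2)*(g - 5)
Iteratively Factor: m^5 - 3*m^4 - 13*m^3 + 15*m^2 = (m + 3)*(m^4 - 6*m^3 + 5*m^2) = (m - 1)*(m + 3)*(m^3 - 5*m^2) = (m - 5)*(m - 1)*(m + 3)*(m^2) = m*(m - 5)*(m - 1)*(m + 3)*(m)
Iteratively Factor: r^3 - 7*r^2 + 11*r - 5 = (r - 5)*(r^2 - 2*r + 1) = (r - 5)*(r - 1)*(r - 1)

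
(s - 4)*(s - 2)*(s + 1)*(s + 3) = s^4 - 2*s^3 - 13*s^2 + 14*s + 24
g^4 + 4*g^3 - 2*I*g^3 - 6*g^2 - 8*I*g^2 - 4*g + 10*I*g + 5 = (g - 1)*(g + 5)*(g - I)^2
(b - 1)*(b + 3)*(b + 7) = b^3 + 9*b^2 + 11*b - 21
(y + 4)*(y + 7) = y^2 + 11*y + 28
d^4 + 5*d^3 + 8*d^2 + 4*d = d*(d + 1)*(d + 2)^2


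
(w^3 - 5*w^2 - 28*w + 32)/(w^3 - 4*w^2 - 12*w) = (-w^3 + 5*w^2 + 28*w - 32)/(w*(-w^2 + 4*w + 12))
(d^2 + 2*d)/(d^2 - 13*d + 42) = d*(d + 2)/(d^2 - 13*d + 42)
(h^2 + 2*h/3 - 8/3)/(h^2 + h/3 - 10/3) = (3*h - 4)/(3*h - 5)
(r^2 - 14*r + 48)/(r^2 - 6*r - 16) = (r - 6)/(r + 2)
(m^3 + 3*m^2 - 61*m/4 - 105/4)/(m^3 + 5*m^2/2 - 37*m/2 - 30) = (m - 7/2)/(m - 4)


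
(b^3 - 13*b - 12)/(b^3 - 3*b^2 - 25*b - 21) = (b - 4)/(b - 7)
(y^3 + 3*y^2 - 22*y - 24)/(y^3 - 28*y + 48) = (y + 1)/(y - 2)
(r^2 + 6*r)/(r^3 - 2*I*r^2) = (r + 6)/(r*(r - 2*I))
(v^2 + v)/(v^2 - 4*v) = (v + 1)/(v - 4)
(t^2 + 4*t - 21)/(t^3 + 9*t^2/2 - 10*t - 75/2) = 2*(t + 7)/(2*t^2 + 15*t + 25)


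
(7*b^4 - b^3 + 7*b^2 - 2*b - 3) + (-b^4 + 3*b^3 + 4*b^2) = 6*b^4 + 2*b^3 + 11*b^2 - 2*b - 3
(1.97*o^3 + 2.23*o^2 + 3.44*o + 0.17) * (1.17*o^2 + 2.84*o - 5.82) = 2.3049*o^5 + 8.2039*o^4 - 1.1074*o^3 - 3.0101*o^2 - 19.538*o - 0.9894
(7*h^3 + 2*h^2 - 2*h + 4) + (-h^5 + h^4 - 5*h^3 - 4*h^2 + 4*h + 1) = -h^5 + h^4 + 2*h^3 - 2*h^2 + 2*h + 5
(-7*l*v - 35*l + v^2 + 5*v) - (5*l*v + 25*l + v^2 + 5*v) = -12*l*v - 60*l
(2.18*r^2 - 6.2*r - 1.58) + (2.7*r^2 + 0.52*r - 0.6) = 4.88*r^2 - 5.68*r - 2.18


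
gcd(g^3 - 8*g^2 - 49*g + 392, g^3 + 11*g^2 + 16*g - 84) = g + 7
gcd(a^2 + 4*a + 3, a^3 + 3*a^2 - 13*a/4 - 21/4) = a + 1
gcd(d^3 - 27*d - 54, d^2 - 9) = d + 3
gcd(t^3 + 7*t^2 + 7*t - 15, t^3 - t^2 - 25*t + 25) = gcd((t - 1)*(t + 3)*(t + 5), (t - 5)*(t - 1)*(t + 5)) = t^2 + 4*t - 5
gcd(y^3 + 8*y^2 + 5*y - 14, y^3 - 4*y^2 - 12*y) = y + 2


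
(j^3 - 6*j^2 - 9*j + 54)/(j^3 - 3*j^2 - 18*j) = (j - 3)/j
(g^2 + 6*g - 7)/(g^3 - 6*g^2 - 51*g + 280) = (g - 1)/(g^2 - 13*g + 40)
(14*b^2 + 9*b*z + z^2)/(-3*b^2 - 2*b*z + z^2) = (14*b^2 + 9*b*z + z^2)/(-3*b^2 - 2*b*z + z^2)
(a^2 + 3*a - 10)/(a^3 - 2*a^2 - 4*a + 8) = (a + 5)/(a^2 - 4)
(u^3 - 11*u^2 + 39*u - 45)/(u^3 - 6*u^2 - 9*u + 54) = (u^2 - 8*u + 15)/(u^2 - 3*u - 18)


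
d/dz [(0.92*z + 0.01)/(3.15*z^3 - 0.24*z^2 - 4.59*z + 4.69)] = (-5.796*z^3 + 0.1263*z^2 + 0.00480000000000036*z + 4.3607)/(9.9225*z^6 - 1.512*z^5 - 28.8594*z^4 + 31.7502*z^3 + 18.8169*z^2 - 43.0542*z + 21.9961)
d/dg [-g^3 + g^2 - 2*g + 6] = -3*g^2 + 2*g - 2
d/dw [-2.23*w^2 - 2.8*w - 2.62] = -4.46*w - 2.8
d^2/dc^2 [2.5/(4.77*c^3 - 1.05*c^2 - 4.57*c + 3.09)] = ((5.25 - 71.55*c)*(4.77*c^3 - 1.05*c^2 - 4.57*c + 3.09) + 2.5*(-28.62*c^2 + 4.2*c + 9.14)*(-14.31*c^2 + 2.1*c + 4.57))/(4.77*c^3 - 1.05*c^2 - 4.57*c + 3.09)^3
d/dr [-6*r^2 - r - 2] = -12*r - 1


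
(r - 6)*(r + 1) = r^2 - 5*r - 6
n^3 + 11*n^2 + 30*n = n*(n + 5)*(n + 6)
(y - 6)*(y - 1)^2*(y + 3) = y^4 - 5*y^3 - 11*y^2 + 33*y - 18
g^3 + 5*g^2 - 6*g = g*(g - 1)*(g + 6)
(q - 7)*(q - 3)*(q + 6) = q^3 - 4*q^2 - 39*q + 126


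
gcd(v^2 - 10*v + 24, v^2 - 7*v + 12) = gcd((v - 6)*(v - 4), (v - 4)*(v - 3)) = v - 4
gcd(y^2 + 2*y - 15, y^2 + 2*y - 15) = y^2 + 2*y - 15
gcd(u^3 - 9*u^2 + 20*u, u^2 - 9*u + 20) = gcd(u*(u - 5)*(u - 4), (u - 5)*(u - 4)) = u^2 - 9*u + 20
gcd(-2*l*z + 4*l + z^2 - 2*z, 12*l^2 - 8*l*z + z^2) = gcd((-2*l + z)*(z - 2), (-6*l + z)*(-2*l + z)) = -2*l + z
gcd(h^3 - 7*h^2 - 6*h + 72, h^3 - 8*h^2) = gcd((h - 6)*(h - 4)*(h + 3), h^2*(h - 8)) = 1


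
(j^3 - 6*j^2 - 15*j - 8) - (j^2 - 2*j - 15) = j^3 - 7*j^2 - 13*j + 7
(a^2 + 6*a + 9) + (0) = a^2 + 6*a + 9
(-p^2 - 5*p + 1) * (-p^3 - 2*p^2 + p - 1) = p^5 + 7*p^4 + 8*p^3 - 6*p^2 + 6*p - 1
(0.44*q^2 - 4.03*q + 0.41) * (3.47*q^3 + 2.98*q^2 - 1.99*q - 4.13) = 1.5268*q^5 - 12.6729*q^4 - 11.4623*q^3 + 7.4243*q^2 + 15.828*q - 1.6933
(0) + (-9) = -9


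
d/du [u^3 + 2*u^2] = u*(3*u + 4)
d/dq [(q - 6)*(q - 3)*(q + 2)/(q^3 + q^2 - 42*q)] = 2*(4*q^2 + 6*q + 21)/(q^2*(q^2 + 14*q + 49))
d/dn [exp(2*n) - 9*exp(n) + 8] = (2*exp(n) - 9)*exp(n)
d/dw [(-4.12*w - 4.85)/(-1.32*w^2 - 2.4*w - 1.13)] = (5.4384*w^2 + 9.888*w - (2.64*w + 2.4)*(4.12*w + 4.85) + 4.6556)/(1.32*w^2 + 2.4*w + 1.13)^2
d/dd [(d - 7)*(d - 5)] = 2*d - 12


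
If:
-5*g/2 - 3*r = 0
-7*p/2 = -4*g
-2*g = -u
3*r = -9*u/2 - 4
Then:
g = -8/13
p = -64/91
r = 20/39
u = -16/13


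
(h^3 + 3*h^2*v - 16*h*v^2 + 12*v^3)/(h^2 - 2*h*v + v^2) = (-h^2 - 4*h*v + 12*v^2)/(-h + v)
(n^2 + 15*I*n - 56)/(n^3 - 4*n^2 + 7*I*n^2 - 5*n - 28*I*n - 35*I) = (n + 8*I)/(n^2 - 4*n - 5)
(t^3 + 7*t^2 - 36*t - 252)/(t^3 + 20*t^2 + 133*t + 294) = (t - 6)/(t + 7)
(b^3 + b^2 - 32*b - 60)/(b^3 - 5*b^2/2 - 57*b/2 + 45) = 2*(b + 2)/(2*b - 3)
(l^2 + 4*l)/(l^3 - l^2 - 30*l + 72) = l*(l + 4)/(l^3 - l^2 - 30*l + 72)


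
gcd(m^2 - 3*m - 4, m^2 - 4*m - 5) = m + 1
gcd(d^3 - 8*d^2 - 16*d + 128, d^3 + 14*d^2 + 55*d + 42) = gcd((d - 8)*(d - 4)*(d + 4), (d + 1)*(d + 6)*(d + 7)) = 1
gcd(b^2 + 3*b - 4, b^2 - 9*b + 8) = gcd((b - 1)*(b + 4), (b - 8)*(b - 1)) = b - 1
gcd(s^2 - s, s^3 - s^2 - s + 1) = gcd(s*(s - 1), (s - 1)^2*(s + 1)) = s - 1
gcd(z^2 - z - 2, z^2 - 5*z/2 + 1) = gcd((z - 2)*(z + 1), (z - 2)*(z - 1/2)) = z - 2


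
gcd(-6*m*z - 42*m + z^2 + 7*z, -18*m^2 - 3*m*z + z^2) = -6*m + z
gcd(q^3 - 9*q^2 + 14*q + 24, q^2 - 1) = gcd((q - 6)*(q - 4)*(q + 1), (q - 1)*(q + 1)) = q + 1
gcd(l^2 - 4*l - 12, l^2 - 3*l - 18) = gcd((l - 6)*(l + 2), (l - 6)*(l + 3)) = l - 6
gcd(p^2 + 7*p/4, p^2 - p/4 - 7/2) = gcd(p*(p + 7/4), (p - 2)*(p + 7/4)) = p + 7/4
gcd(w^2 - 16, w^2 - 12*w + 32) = w - 4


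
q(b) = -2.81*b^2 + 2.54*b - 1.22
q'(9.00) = -48.04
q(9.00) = -205.97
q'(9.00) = -48.04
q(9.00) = -205.97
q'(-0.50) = 5.35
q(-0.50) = -3.19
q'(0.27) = 1.02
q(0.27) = -0.74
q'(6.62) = -34.66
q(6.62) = -107.55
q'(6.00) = -31.18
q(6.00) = -87.14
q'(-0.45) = 5.07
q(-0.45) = -2.93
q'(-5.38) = 32.78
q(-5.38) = -96.22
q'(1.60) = -6.45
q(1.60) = -4.35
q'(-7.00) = 41.88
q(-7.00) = -156.69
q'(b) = 2.54 - 5.62*b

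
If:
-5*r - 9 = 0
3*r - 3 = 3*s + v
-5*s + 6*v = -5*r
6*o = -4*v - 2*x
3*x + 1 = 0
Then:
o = 113/207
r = -9/5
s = -297/115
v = -15/23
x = -1/3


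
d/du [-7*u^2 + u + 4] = 1 - 14*u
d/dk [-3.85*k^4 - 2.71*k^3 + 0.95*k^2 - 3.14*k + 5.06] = -15.4*k^3 - 8.13*k^2 + 1.9*k - 3.14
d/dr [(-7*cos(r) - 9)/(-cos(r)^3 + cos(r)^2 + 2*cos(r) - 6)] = (14*cos(r)^3 + 20*cos(r)^2 - 18*cos(r) - 60)*sin(r)/(cos(r)^3 - cos(r)^2 - 2*cos(r) + 6)^2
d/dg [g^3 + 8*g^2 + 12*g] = 3*g^2 + 16*g + 12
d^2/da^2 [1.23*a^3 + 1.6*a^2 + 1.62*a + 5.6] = 7.38*a + 3.2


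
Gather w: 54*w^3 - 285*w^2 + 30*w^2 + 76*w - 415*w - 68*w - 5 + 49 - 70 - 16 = 54*w^3 - 255*w^2 - 407*w - 42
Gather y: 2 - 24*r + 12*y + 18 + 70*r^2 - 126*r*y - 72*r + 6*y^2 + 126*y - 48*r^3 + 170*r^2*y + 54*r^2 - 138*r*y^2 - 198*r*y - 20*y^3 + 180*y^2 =-48*r^3 + 124*r^2 - 96*r - 20*y^3 + y^2*(186 - 138*r) + y*(170*r^2 - 324*r + 138) + 20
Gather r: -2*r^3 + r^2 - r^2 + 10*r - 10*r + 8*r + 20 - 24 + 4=-2*r^3 + 8*r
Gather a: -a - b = -a - b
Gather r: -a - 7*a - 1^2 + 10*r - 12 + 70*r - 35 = -8*a + 80*r - 48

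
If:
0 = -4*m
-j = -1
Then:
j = 1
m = 0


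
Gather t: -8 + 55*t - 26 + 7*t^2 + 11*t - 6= 7*t^2 + 66*t - 40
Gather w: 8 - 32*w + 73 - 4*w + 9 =90 - 36*w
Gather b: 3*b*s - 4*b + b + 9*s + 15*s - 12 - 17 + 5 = b*(3*s - 3) + 24*s - 24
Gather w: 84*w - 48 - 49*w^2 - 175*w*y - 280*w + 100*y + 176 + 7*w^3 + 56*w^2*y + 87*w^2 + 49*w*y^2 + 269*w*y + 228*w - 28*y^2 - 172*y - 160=7*w^3 + w^2*(56*y + 38) + w*(49*y^2 + 94*y + 32) - 28*y^2 - 72*y - 32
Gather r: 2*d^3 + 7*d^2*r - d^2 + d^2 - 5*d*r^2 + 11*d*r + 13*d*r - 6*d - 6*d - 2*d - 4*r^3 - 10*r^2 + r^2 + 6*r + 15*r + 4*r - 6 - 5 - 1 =2*d^3 - 14*d - 4*r^3 + r^2*(-5*d - 9) + r*(7*d^2 + 24*d + 25) - 12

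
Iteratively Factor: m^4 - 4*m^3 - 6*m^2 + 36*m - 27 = (m - 1)*(m^3 - 3*m^2 - 9*m + 27) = (m - 1)*(m + 3)*(m^2 - 6*m + 9) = (m - 3)*(m - 1)*(m + 3)*(m - 3)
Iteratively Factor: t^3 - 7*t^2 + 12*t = (t)*(t^2 - 7*t + 12) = t*(t - 3)*(t - 4)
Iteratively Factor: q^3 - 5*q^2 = (q)*(q^2 - 5*q) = q^2*(q - 5)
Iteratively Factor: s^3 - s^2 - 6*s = (s - 3)*(s^2 + 2*s) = (s - 3)*(s + 2)*(s)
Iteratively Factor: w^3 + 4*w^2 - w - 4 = (w - 1)*(w^2 + 5*w + 4) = (w - 1)*(w + 4)*(w + 1)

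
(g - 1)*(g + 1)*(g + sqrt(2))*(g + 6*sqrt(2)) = g^4 + 7*sqrt(2)*g^3 + 11*g^2 - 7*sqrt(2)*g - 12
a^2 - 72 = (a - 6*sqrt(2))*(a + 6*sqrt(2))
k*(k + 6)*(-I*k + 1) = -I*k^3 + k^2 - 6*I*k^2 + 6*k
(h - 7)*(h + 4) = h^2 - 3*h - 28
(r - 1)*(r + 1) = r^2 - 1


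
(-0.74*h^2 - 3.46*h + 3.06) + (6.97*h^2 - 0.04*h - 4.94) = 6.23*h^2 - 3.5*h - 1.88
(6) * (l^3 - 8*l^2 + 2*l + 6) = 6*l^3 - 48*l^2 + 12*l + 36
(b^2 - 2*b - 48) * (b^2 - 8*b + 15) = b^4 - 10*b^3 - 17*b^2 + 354*b - 720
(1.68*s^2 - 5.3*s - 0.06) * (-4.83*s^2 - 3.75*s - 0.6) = -8.1144*s^4 + 19.299*s^3 + 19.1568*s^2 + 3.405*s + 0.036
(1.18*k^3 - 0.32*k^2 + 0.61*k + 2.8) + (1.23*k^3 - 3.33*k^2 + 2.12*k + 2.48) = 2.41*k^3 - 3.65*k^2 + 2.73*k + 5.28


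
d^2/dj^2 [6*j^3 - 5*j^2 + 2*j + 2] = 36*j - 10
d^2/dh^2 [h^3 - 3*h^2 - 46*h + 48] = 6*h - 6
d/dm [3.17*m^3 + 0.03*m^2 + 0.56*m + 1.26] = 9.51*m^2 + 0.06*m + 0.56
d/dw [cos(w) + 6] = -sin(w)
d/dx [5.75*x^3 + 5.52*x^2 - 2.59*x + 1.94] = 17.25*x^2 + 11.04*x - 2.59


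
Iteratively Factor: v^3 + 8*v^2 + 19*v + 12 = (v + 3)*(v^2 + 5*v + 4) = (v + 3)*(v + 4)*(v + 1)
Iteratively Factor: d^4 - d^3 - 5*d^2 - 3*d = (d + 1)*(d^3 - 2*d^2 - 3*d) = (d + 1)^2*(d^2 - 3*d) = d*(d + 1)^2*(d - 3)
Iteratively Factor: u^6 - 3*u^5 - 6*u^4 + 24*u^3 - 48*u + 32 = (u - 2)*(u^5 - u^4 - 8*u^3 + 8*u^2 + 16*u - 16) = (u - 2)*(u + 2)*(u^4 - 3*u^3 - 2*u^2 + 12*u - 8) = (u - 2)*(u + 2)^2*(u^3 - 5*u^2 + 8*u - 4) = (u - 2)^2*(u + 2)^2*(u^2 - 3*u + 2) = (u - 2)^2*(u - 1)*(u + 2)^2*(u - 2)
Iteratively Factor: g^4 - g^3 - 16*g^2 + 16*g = (g + 4)*(g^3 - 5*g^2 + 4*g) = g*(g + 4)*(g^2 - 5*g + 4) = g*(g - 1)*(g + 4)*(g - 4)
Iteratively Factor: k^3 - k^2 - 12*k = (k - 4)*(k^2 + 3*k) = (k - 4)*(k + 3)*(k)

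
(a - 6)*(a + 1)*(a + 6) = a^3 + a^2 - 36*a - 36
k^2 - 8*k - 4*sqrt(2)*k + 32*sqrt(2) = (k - 8)*(k - 4*sqrt(2))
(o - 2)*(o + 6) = o^2 + 4*o - 12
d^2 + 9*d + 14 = (d + 2)*(d + 7)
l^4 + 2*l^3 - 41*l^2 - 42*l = l*(l - 6)*(l + 1)*(l + 7)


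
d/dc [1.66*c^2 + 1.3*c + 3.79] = 3.32*c + 1.3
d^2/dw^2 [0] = 0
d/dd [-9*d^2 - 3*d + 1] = -18*d - 3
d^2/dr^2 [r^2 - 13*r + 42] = 2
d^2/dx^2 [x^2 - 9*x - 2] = 2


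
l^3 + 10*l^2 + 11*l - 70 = (l - 2)*(l + 5)*(l + 7)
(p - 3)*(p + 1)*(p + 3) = p^3 + p^2 - 9*p - 9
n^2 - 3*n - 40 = (n - 8)*(n + 5)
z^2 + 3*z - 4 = (z - 1)*(z + 4)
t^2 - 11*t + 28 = (t - 7)*(t - 4)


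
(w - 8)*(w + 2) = w^2 - 6*w - 16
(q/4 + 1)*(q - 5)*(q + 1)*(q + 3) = q^4/4 + 3*q^3/4 - 21*q^2/4 - 83*q/4 - 15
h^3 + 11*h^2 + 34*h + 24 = (h + 1)*(h + 4)*(h + 6)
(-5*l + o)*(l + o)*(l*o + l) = -5*l^3*o - 5*l^3 - 4*l^2*o^2 - 4*l^2*o + l*o^3 + l*o^2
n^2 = n^2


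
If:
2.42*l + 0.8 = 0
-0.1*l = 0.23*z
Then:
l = -0.33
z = 0.14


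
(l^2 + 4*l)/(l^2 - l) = (l + 4)/(l - 1)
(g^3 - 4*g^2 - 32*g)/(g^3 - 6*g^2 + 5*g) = (g^2 - 4*g - 32)/(g^2 - 6*g + 5)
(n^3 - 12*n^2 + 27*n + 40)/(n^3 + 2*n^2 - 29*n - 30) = (n - 8)/(n + 6)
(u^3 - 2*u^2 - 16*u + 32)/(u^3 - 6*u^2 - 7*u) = (-u^3 + 2*u^2 + 16*u - 32)/(u*(-u^2 + 6*u + 7))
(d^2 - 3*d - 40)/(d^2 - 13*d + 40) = (d + 5)/(d - 5)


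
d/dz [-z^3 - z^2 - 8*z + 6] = -3*z^2 - 2*z - 8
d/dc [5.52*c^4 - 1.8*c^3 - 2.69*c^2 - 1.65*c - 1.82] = 22.08*c^3 - 5.4*c^2 - 5.38*c - 1.65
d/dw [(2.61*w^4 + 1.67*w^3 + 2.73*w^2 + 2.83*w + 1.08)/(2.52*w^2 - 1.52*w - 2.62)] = (13.1544*w^5 - 7.6932*w^4 - 32.4296*w^3 - 24.4074*w^2 - 19.7484*w - 5.773)/(6.3504*w^4 - 7.6608*w^3 - 10.8944*w^2 + 7.9648*w + 6.8644)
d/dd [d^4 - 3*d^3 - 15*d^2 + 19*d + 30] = 4*d^3 - 9*d^2 - 30*d + 19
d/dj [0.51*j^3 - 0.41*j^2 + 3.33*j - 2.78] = 1.53*j^2 - 0.82*j + 3.33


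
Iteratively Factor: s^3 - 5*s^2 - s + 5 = (s - 5)*(s^2 - 1) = (s - 5)*(s - 1)*(s + 1)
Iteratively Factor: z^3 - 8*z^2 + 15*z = (z)*(z^2 - 8*z + 15) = z*(z - 5)*(z - 3)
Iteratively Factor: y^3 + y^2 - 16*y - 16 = (y - 4)*(y^2 + 5*y + 4) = (y - 4)*(y + 1)*(y + 4)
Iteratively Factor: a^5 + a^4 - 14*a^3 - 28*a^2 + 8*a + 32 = (a - 4)*(a^4 + 5*a^3 + 6*a^2 - 4*a - 8) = (a - 4)*(a + 2)*(a^3 + 3*a^2 - 4) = (a - 4)*(a + 2)^2*(a^2 + a - 2) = (a - 4)*(a + 2)^3*(a - 1)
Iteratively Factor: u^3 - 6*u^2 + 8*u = (u - 4)*(u^2 - 2*u) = (u - 4)*(u - 2)*(u)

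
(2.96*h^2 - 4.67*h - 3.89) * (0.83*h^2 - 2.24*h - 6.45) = 2.4568*h^4 - 10.5065*h^3 - 11.8599*h^2 + 38.8351*h + 25.0905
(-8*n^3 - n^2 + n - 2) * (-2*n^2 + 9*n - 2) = 16*n^5 - 70*n^4 + 5*n^3 + 15*n^2 - 20*n + 4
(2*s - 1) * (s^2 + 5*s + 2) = 2*s^3 + 9*s^2 - s - 2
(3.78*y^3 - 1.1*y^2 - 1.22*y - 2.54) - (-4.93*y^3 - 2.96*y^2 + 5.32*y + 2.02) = 8.71*y^3 + 1.86*y^2 - 6.54*y - 4.56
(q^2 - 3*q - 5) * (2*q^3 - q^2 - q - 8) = 2*q^5 - 7*q^4 - 8*q^3 + 29*q + 40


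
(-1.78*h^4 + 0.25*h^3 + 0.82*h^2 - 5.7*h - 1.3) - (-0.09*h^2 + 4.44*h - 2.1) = -1.78*h^4 + 0.25*h^3 + 0.91*h^2 - 10.14*h + 0.8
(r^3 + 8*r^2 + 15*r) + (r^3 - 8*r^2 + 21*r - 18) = 2*r^3 + 36*r - 18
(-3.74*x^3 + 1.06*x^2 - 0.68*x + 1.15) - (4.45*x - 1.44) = -3.74*x^3 + 1.06*x^2 - 5.13*x + 2.59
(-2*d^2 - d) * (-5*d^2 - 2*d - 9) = 10*d^4 + 9*d^3 + 20*d^2 + 9*d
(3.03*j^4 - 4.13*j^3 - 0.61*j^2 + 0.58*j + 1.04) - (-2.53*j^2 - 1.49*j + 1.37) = 3.03*j^4 - 4.13*j^3 + 1.92*j^2 + 2.07*j - 0.33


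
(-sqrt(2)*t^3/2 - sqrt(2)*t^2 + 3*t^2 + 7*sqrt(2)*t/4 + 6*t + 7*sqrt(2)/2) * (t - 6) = -sqrt(2)*t^4/2 + 2*sqrt(2)*t^3 + 3*t^3 - 12*t^2 + 31*sqrt(2)*t^2/4 - 36*t - 7*sqrt(2)*t - 21*sqrt(2)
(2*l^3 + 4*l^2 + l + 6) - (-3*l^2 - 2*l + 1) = 2*l^3 + 7*l^2 + 3*l + 5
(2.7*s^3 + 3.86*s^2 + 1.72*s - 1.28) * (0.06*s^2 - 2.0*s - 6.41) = 0.162*s^5 - 5.1684*s^4 - 24.9238*s^3 - 28.2594*s^2 - 8.4652*s + 8.2048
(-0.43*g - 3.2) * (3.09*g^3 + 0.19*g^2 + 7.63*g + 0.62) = -1.3287*g^4 - 9.9697*g^3 - 3.8889*g^2 - 24.6826*g - 1.984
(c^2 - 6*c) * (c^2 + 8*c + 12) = c^4 + 2*c^3 - 36*c^2 - 72*c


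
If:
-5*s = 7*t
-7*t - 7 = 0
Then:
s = 7/5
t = -1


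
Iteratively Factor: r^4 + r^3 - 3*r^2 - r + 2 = (r + 1)*(r^3 - 3*r + 2) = (r + 1)*(r + 2)*(r^2 - 2*r + 1) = (r - 1)*(r + 1)*(r + 2)*(r - 1)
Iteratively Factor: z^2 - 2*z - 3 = (z + 1)*(z - 3)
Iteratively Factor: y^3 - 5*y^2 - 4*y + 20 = (y - 2)*(y^2 - 3*y - 10) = (y - 2)*(y + 2)*(y - 5)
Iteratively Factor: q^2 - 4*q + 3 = (q - 1)*(q - 3)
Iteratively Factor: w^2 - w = (w - 1)*(w)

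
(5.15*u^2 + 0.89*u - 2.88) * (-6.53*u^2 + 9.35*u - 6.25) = -33.6295*u^4 + 42.3408*u^3 - 5.0596*u^2 - 32.4905*u + 18.0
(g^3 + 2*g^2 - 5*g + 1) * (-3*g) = -3*g^4 - 6*g^3 + 15*g^2 - 3*g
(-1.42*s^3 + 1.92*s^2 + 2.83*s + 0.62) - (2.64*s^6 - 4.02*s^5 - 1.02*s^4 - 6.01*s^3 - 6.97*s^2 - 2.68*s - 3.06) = -2.64*s^6 + 4.02*s^5 + 1.02*s^4 + 4.59*s^3 + 8.89*s^2 + 5.51*s + 3.68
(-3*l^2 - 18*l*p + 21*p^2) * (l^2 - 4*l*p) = -3*l^4 - 6*l^3*p + 93*l^2*p^2 - 84*l*p^3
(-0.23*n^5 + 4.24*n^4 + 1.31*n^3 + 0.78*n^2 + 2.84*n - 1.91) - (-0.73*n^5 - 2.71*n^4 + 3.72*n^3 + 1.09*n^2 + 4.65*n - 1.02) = 0.5*n^5 + 6.95*n^4 - 2.41*n^3 - 0.31*n^2 - 1.81*n - 0.89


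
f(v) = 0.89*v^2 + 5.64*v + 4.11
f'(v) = 1.78*v + 5.64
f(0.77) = 8.98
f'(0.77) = 7.01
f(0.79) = 9.12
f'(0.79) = 7.05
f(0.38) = 6.38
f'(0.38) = 6.32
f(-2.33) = -4.20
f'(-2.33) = 1.49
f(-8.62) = 21.62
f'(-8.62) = -9.70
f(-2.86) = -4.74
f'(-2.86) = 0.55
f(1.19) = 12.08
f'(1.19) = 7.76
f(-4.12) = -4.02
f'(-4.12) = -1.69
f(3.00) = 29.04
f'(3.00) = 10.98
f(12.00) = 199.95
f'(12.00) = 27.00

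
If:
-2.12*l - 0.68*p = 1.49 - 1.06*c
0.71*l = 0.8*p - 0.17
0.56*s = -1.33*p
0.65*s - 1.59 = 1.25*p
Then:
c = -0.72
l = -0.88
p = -0.57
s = 1.35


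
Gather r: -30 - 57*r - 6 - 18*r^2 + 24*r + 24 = -18*r^2 - 33*r - 12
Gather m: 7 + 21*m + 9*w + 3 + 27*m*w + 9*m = m*(27*w + 30) + 9*w + 10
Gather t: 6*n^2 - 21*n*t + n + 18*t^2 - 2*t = 6*n^2 + n + 18*t^2 + t*(-21*n - 2)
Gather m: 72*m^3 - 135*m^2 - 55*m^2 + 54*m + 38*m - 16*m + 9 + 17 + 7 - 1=72*m^3 - 190*m^2 + 76*m + 32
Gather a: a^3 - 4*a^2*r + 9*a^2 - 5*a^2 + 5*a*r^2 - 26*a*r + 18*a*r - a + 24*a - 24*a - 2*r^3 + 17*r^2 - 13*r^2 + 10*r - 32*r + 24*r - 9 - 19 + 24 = a^3 + a^2*(4 - 4*r) + a*(5*r^2 - 8*r - 1) - 2*r^3 + 4*r^2 + 2*r - 4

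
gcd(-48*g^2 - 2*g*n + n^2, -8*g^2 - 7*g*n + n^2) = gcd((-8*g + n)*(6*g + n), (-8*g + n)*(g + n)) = 8*g - n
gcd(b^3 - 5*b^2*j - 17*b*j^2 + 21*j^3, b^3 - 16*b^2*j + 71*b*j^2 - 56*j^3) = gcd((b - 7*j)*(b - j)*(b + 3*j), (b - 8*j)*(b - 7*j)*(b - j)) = b^2 - 8*b*j + 7*j^2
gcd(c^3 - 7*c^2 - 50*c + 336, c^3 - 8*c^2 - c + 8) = c - 8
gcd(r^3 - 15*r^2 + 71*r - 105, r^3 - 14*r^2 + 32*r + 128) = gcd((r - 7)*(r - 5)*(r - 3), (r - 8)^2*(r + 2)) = 1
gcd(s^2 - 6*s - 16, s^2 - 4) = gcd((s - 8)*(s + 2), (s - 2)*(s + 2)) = s + 2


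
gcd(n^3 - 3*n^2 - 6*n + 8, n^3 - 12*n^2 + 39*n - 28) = n^2 - 5*n + 4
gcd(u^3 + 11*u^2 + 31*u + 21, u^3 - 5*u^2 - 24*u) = u + 3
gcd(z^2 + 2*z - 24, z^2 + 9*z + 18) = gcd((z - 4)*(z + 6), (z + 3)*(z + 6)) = z + 6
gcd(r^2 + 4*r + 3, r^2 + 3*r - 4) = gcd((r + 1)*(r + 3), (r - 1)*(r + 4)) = 1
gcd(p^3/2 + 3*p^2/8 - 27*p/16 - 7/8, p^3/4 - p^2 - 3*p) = p + 2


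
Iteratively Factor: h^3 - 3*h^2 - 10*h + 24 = (h - 2)*(h^2 - h - 12) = (h - 2)*(h + 3)*(h - 4)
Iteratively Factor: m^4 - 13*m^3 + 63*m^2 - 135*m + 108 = (m - 3)*(m^3 - 10*m^2 + 33*m - 36) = (m - 4)*(m - 3)*(m^2 - 6*m + 9) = (m - 4)*(m - 3)^2*(m - 3)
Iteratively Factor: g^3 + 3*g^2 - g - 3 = (g + 3)*(g^2 - 1) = (g + 1)*(g + 3)*(g - 1)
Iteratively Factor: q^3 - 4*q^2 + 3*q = (q - 1)*(q^2 - 3*q) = (q - 3)*(q - 1)*(q)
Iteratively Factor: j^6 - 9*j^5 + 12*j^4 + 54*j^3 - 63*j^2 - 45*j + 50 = (j - 5)*(j^5 - 4*j^4 - 8*j^3 + 14*j^2 + 7*j - 10) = (j - 5)*(j + 1)*(j^4 - 5*j^3 - 3*j^2 + 17*j - 10) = (j - 5)*(j - 1)*(j + 1)*(j^3 - 4*j^2 - 7*j + 10) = (j - 5)*(j - 1)^2*(j + 1)*(j^2 - 3*j - 10) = (j - 5)^2*(j - 1)^2*(j + 1)*(j + 2)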